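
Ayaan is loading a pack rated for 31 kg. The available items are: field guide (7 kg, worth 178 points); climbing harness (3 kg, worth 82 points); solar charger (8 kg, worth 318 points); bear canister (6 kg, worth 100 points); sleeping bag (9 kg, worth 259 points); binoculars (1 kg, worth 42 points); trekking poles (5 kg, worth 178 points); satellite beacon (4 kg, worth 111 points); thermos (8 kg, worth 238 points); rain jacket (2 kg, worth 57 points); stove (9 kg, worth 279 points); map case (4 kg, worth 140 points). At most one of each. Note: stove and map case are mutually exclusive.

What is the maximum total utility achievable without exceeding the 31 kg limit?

1055

Taking solar charger + binoculars + trekking poles + thermos + stove: 31 kg used, 1055 in utility.
An exhaustive check of the 4096 subsets confirms 1055.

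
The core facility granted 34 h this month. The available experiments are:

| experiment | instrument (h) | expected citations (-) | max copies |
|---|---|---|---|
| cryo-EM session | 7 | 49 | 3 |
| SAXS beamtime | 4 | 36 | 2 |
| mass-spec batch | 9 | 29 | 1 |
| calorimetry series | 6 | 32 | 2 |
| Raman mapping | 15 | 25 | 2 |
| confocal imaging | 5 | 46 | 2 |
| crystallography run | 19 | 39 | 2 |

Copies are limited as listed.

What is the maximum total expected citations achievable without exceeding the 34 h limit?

Taking the top-ratio experiments first gives 2×cryo-EM session + 2×SAXS beamtime + 2×confocal imaging for 262 (32 h).
Dropping confocal imaging frees 5 h; slotting in cryo-EM session (7 h) lifts the total to 265 at 34 h.
That's the maximum — no swap from here does better than 265.

265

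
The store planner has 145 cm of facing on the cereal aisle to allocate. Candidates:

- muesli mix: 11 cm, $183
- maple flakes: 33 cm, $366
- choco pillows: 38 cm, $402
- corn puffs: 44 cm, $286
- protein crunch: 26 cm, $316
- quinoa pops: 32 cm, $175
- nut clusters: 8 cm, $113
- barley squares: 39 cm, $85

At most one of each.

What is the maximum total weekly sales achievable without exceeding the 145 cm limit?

Taking the top-ratio products first gives muesli mix + maple flakes + choco pillows + protein crunch + nut clusters for 1380 (116 cm).
The 8 cm tied up in nut clusters is better spent on quinoa pops — total rises to 1442 (140 cm).

1442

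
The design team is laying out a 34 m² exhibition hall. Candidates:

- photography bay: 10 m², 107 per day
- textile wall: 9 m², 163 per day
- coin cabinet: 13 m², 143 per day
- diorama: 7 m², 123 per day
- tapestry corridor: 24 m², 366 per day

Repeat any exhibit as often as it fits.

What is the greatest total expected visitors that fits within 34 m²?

Best packing: 3×textile wall + diorama — 34 m², 612 total.
Nothing else within 34 m² beats 612.

612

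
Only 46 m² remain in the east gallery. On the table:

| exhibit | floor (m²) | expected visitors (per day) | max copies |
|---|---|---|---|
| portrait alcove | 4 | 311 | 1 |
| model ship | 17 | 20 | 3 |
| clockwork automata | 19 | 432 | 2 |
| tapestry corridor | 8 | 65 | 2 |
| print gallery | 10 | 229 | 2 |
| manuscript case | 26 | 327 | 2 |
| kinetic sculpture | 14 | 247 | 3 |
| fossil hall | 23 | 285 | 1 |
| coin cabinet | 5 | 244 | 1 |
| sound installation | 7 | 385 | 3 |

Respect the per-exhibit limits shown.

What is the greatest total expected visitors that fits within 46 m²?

1957

A density-first pass picks portrait alcove + print gallery + coin cabinet + 3×sound installation — 1939 at 40 m².
The 10 m² tied up in print gallery is better spent on kinetic sculpture — total rises to 1957 (44 m²).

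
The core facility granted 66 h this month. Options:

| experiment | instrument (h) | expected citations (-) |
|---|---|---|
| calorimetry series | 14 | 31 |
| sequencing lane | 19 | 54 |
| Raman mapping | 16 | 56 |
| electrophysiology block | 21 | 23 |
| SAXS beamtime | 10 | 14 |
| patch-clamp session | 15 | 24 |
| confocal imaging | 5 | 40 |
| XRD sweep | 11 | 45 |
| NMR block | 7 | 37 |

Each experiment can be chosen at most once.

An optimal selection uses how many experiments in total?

5

Best achievable expected citations is 232.
sequencing lane + Raman mapping + confocal imaging + XRD sweep + NMR block hits 232 at 58 h.
Every optimal selection uses 5 experiments.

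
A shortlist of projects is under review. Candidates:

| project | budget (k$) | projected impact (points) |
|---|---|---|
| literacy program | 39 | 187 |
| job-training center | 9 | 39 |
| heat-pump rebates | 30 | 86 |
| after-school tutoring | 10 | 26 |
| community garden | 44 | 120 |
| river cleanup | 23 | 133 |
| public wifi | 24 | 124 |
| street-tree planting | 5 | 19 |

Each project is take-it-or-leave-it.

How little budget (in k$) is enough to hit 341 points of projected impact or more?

Minimise k$ subject to total projected impact ≥ 341.
literacy program + job-training center + river cleanup reaches 359 using 71 k$.
Below 71 k$ the best achievable stays under 341.

71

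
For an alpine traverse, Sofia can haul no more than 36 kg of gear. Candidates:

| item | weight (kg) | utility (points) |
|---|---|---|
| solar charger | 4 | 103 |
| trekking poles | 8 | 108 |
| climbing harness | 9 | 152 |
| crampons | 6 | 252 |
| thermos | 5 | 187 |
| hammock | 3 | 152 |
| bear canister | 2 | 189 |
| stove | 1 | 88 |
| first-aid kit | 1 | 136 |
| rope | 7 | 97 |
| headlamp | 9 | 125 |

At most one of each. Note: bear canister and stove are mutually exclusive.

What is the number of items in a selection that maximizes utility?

8

Best achievable utility is 1224.
For example solar charger + trekking poles + crampons + thermos + hammock + bear canister + first-aid kit + rope achieves it, using 36 kg.
All optima have 8 items.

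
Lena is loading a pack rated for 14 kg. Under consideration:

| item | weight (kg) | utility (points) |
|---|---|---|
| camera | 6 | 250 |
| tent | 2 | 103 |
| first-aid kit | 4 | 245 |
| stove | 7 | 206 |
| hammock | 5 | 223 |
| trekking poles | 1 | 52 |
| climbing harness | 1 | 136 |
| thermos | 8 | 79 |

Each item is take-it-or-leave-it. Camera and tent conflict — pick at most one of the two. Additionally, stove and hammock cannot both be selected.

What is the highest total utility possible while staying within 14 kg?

759

Density check — climbing harness 136.00, first-aid kit 61.25, trekking poles 52.00, tent 51.50 are the best per kg.
Taking tent + first-aid kit + hammock + trekking poles + climbing harness: 13 kg used, 759 in utility.
No other feasible combination exceeds 759.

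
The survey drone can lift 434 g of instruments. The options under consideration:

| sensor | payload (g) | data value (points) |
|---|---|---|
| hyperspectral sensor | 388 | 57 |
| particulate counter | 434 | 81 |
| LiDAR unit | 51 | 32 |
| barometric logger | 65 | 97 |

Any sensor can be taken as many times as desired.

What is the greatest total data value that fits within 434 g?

The ratio ordering already packs tightly: 6×barometric logger, 390 g, 582.
No other feasible combination exceeds 582.

582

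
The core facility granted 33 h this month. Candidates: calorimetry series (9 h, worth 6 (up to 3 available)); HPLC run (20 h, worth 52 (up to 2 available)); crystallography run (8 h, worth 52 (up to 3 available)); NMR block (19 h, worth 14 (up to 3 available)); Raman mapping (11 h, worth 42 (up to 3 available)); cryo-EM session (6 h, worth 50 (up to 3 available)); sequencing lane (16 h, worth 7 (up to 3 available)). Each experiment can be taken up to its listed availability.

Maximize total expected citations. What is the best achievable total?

206

A density-first pass picks crystallography run + 3×cryo-EM session — 202 at 26 h.
The 12 h tied up in 2×cryo-EM session is better spent on 2×crystallography run — total rises to 206 (30 h).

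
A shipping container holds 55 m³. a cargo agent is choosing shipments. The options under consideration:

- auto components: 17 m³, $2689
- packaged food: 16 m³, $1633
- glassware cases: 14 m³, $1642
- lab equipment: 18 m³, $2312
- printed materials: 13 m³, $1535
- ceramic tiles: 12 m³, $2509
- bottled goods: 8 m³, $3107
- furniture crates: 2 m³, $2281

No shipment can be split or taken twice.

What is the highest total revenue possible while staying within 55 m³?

Ranking by ratio (revenue/m³): furniture crates 1140.50, bottled goods 388.38, ceramic tiles 209.08.
The ratio heuristic lands on auto components + printed materials + ceramic tiles + bottled goods + furniture crates (12121) but leaves 3 m³ idle.
Replace printed materials with glassware cases: the trade gains 107 net, giving 12228 at 53 m³.
Runner-up auto components + packaged food + ceramic tiles + bottled goods + furniture crates tops out at 12219.

12228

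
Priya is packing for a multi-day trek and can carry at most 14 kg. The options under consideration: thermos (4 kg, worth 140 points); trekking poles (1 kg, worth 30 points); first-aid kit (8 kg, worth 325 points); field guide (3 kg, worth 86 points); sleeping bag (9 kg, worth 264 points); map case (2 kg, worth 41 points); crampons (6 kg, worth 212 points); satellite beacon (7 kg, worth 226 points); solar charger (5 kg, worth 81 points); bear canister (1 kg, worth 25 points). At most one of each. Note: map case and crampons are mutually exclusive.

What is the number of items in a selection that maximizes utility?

Optimal total is 537.
One optimal bundle: first-aid kit + crampons (14 kg).
Any selection reaching 537 contains exactly 2 items.

2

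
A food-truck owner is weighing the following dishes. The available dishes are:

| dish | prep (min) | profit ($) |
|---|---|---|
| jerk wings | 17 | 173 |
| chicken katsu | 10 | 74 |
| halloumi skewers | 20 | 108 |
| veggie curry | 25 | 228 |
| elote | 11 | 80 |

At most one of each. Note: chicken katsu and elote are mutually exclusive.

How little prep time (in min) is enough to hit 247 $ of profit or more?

Look for the lowest-prep combination reaching 247.
jerk wings + chicken katsu reaches 247 using 27 min.
Below 27 min the best achievable stays under 247.

27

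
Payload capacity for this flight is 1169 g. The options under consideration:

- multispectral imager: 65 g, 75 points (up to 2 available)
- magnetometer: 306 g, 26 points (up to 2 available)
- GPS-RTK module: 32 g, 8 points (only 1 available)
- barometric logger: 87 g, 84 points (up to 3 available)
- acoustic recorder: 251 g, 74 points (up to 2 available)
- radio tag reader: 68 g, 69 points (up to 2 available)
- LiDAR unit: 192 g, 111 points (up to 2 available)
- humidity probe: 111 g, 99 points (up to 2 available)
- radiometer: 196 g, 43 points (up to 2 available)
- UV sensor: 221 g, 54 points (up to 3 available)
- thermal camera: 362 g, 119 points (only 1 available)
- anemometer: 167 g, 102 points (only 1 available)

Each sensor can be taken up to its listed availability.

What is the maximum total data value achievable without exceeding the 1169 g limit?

Ranking by ratio (data value/g): multispectral imager 1.15, radio tag reader 1.01, barometric logger 0.97.
The ratio heuristic lands on 2×multispectral imager + GPS-RTK module + 3×barometric logger + 2×radio tag reader + LiDAR unit + 2×humidity probe + anemometer (959) but leaves 29 g idle.
Replace anemometer with LiDAR unit: the trade gains 9 net, giving 968 at 1165 g.
Nothing else within 1169 g beats 968.

968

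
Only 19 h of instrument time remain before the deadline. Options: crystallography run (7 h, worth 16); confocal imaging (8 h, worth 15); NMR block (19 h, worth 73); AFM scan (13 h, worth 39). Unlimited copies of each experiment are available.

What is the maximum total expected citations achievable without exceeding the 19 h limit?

73

Density check — NMR block 3.84, AFM scan 3.00, crystallography run 2.29, confocal imaging 1.88 are the best per h.
The ratio ordering already packs tightly: NMR block, 19 h, 73.
That's the maximum — no swap from here does better than 73.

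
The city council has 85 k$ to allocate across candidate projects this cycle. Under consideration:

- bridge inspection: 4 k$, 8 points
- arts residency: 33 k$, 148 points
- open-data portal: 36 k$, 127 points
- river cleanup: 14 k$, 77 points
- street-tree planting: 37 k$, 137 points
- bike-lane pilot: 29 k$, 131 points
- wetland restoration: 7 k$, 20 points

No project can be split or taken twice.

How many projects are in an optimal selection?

4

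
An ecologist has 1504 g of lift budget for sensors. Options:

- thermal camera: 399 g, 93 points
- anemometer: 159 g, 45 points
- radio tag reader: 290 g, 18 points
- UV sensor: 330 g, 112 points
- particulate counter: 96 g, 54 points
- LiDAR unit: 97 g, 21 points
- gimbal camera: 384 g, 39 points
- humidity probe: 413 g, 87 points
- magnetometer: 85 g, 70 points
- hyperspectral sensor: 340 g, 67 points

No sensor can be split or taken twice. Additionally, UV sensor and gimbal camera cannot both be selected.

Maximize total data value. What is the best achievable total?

The ratio heuristic lands on thermal camera + anemometer + radio tag reader + UV sensor + particulate counter + LiDAR unit + magnetometer (413) but leaves 48 g idle.
The 387 g tied up in radio tag reader and LiDAR unit is better spent on humidity probe — total rises to 461 (1482 g).

461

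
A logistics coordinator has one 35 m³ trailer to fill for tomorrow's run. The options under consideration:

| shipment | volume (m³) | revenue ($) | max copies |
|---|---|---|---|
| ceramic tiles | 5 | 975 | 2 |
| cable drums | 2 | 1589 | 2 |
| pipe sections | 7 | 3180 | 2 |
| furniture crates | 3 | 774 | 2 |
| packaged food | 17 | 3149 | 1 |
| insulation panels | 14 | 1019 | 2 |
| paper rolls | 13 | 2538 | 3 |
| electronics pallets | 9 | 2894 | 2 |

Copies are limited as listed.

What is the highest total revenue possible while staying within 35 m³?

14181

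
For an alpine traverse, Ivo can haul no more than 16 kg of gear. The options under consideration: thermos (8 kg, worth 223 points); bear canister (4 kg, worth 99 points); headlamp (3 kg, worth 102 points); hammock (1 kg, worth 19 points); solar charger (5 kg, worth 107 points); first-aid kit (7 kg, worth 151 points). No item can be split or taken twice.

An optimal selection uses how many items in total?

4

Optimal total is 443.
For example thermos + bear canister + headlamp + hammock achieves it, using 16 kg.
Any selection reaching 443 contains exactly 4 items.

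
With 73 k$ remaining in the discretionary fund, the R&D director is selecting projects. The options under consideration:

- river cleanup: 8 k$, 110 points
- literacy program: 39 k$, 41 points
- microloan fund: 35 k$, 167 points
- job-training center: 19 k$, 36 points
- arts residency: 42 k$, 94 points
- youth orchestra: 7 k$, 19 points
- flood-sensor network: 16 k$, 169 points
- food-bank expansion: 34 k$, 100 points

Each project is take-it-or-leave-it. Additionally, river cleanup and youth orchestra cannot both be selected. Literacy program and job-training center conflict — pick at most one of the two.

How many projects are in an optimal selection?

3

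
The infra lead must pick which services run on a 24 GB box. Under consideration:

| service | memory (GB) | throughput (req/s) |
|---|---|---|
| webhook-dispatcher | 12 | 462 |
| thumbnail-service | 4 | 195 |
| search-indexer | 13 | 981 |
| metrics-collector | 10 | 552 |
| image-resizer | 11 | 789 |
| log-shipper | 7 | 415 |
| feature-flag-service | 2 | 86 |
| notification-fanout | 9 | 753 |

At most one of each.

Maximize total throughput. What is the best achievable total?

1820

Search-indexer + feature-flag-service + notification-fanout uses 24 of the 24 GB and totals 1820.
An exhaustive check of the 256 subsets confirms 1820.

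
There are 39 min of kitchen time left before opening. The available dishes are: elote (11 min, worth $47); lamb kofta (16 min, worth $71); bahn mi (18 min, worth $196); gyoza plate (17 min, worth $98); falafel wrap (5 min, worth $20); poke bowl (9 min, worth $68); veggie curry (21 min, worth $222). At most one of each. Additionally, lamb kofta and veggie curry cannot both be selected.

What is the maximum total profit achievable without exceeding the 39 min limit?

418

The ratio ordering already packs tightly: bahn mi + veggie curry, 39 min, 418.
That's the maximum — no feasible swap from here does better than 418.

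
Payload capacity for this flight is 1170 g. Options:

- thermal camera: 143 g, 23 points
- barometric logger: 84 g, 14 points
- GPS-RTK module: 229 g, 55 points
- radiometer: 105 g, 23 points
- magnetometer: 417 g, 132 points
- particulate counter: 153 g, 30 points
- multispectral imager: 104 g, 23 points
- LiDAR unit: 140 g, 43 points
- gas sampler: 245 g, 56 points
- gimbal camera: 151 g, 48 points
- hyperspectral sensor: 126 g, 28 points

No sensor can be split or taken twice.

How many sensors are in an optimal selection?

Optimal total is 329.
GPS-RTK module + radiometer + magnetometer + LiDAR unit + gimbal camera + hyperspectral sensor hits 329 at 1168 g.
Every optimal selection uses 6 sensors.

6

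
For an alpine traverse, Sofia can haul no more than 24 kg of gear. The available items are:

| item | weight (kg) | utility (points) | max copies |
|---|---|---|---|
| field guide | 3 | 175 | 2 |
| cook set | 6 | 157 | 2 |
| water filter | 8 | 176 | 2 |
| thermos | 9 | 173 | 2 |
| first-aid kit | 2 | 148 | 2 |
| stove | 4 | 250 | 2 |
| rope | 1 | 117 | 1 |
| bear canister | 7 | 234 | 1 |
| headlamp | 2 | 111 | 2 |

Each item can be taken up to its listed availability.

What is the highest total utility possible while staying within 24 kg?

1485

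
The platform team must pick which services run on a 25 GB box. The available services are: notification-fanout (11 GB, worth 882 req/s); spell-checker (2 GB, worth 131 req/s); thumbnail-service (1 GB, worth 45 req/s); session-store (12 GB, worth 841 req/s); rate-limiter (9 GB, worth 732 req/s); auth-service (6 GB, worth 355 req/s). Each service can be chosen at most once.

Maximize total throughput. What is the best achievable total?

1854

Greedy by ratio would take notification-fanout + spell-checker + thumbnail-service + rate-limiter: 23 GB used, total 1790.
Dropping thumbnail-service and rate-limiter frees 10 GB; slotting in session-store (12 GB) lifts the total to 1854 at 25 GB.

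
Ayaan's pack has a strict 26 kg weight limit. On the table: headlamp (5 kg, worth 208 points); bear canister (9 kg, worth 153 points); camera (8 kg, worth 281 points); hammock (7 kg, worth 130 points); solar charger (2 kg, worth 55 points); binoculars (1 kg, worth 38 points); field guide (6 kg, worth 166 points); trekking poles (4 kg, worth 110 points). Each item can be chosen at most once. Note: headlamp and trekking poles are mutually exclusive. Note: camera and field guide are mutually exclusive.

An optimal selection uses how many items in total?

The maximum utility within 26 kg is 735.
headlamp + bear canister + camera + solar charger + binoculars hits 735 at 25 kg.
All optima have 5 items.

5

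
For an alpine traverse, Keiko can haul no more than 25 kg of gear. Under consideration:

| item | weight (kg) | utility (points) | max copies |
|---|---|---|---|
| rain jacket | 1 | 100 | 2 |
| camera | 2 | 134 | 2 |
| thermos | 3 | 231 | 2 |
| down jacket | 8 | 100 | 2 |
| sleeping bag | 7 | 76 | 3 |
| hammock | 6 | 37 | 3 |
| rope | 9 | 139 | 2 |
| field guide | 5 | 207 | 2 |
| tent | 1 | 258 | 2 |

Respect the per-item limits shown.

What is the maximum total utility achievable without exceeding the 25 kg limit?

1860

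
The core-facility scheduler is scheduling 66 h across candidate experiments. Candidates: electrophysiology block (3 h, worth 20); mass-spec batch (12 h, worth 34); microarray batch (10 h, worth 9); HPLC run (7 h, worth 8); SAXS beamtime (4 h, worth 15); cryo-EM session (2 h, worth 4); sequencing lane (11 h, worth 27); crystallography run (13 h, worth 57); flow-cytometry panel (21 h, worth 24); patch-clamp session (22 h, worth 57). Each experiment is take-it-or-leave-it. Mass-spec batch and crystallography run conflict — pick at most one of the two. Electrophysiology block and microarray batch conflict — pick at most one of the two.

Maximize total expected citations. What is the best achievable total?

188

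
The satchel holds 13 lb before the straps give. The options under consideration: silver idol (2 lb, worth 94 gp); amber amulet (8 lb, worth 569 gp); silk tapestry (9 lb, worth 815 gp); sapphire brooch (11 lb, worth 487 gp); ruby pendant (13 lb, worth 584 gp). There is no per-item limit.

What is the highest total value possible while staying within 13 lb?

The ratio ordering already packs tightly: 2×silver idol + silk tapestry, 13 lb, 1003.

1003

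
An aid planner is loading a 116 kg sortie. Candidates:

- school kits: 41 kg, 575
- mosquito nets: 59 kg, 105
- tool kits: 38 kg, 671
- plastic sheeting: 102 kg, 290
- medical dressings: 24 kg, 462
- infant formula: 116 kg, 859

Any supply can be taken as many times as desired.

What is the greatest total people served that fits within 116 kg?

2057

Taking the top-ratio supplies first gives 4×medical dressings for 1848 (96 kg).
Replace medical dressings with tool kits: the trade gains 209 net, giving 2057 at 110 kg.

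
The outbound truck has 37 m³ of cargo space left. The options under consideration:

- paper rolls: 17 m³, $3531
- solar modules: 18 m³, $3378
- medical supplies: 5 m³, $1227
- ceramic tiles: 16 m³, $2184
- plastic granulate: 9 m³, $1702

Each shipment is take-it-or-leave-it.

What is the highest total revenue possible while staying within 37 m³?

The ratio heuristic lands on paper rolls + medical supplies + plastic granulate (6460) but leaves 6 m³ idle.
The 14 m³ tied up in medical supplies and plastic granulate is better spent on solar modules — total rises to 6909 (35 m³).
Next best is paper rolls + medical supplies + plastic granulate at 6460 (31 m³) — short by 449.

6909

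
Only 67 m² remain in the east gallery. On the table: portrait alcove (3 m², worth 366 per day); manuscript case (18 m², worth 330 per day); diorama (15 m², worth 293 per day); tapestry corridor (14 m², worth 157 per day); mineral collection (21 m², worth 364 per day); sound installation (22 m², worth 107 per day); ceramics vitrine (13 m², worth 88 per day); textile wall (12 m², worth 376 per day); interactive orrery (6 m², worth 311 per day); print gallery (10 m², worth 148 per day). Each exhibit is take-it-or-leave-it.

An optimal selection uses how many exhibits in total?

The maximum expected visitors within 67 m² is 1858.
For example portrait alcove + diorama + mineral collection + textile wall + interactive orrery + print gallery achieves it, using 67 m².
All optima have 6 exhibits.

6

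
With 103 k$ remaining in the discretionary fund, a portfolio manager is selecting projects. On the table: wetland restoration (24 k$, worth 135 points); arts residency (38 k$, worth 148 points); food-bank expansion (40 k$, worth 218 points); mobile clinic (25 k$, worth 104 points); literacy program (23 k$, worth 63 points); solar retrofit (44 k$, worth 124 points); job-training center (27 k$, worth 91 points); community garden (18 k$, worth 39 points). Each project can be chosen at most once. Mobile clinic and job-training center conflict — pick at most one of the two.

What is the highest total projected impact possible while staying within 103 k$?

Ranking by ratio (projected impact/k$): wetland restoration 5.62, food-bank expansion 5.45, mobile clinic 4.16, arts residency 3.89.
Filling by ratio: wetland restoration + food-bank expansion + mobile clinic for 457, with 14 k$ left unused.
The 25 k$ tied up in mobile clinic is better spent on arts residency — total rises to 501 (102 k$).

501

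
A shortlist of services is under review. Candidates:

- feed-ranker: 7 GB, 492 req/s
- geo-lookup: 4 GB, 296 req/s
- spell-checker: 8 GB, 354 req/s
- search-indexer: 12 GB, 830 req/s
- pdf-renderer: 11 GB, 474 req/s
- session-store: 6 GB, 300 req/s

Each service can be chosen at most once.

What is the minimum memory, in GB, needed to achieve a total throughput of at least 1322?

19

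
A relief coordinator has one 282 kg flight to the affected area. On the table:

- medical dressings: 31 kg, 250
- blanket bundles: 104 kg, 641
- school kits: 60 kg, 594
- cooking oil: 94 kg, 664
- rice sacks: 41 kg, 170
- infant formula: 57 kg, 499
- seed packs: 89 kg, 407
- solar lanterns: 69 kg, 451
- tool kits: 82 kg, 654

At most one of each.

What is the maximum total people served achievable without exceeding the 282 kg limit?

Ranking by ratio (people served/kg): school kits 9.90, infant formula 8.75, medical dressings 8.06.
Filling by ratio: medical dressings + school kits + rice sacks + infant formula + tool kits for 2167, with 11 kg left unused.
Using the slack differently, school kits + cooking oil + infant formula + solar lanterns comes to 2208 at 280 kg.
Every other selection either busts 282 kg or fails to beat 2208.

2208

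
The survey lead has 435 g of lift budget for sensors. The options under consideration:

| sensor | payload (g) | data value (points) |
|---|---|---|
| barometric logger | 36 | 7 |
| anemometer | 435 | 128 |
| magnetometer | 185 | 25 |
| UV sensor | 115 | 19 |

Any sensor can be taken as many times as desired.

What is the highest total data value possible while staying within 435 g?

Taking anemometer: 435 g used, 128 in data value.
Nothing else within 435 g beats 128.

128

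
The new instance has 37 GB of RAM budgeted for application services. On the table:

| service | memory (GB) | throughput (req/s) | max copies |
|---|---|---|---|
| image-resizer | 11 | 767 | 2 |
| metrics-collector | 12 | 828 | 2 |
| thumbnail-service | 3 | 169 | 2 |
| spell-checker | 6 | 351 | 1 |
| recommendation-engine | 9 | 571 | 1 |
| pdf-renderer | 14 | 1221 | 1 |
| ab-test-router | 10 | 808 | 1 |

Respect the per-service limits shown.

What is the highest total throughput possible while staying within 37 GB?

2857

Greedy by ratio would take image-resizer + pdf-renderer + ab-test-router: 35 GB used, total 2796.
The 11 GB tied up in image-resizer is better spent on metrics-collector — total rises to 2857 (36 GB).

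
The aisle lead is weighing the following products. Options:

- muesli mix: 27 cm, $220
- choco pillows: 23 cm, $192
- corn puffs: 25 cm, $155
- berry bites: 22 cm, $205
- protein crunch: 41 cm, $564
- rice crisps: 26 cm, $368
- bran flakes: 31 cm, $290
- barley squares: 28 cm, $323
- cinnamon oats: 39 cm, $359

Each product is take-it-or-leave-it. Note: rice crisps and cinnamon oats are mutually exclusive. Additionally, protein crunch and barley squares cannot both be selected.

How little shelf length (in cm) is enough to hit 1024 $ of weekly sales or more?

89

Minimise cm subject to total weekly sales ≥ 1024.
berry bites + protein crunch + rice crisps reaches 1137 using 89 cm.
Below 89 cm the best achievable stays under 1024.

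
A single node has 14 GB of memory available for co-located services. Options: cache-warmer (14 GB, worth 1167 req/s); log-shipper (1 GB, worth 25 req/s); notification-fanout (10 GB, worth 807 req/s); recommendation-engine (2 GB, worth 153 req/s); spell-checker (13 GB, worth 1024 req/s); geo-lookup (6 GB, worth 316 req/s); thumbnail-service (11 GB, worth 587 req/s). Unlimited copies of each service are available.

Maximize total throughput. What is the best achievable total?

1167

Best packing: cache-warmer — 14 GB, 1167 total.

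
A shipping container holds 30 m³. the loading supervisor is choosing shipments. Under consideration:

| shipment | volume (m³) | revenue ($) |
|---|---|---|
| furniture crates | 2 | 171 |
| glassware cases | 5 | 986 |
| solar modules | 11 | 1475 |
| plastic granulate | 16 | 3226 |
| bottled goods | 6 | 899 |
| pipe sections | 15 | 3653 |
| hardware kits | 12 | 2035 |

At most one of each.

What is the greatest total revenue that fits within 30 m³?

Taking the top-ratio shipments first gives furniture crates + glassware cases + bottled goods + pipe sections for 5709 (28 m³).
Replace glassware cases and bottled goods with hardware kits: the trade gains 150 net, giving 5859 at 29 m³.
The closest alternative, furniture crates + glassware cases + bottled goods + pipe sections, reaches only 5709.

5859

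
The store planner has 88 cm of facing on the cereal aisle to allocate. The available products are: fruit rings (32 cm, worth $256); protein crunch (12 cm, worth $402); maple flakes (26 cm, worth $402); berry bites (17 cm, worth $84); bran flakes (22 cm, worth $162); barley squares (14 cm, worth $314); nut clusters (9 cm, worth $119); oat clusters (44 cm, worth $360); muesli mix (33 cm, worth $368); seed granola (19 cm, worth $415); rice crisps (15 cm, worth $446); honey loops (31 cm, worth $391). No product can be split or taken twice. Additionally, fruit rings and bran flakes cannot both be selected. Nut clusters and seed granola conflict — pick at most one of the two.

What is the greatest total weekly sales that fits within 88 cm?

1979

Protein crunch + maple flakes + barley squares + seed granola + rice crisps uses 86 of the 88 cm and totals 1979.
Next best is protein crunch + bran flakes + barley squares + seed granola + rice crisps at 1739 (82 cm) — short by 240.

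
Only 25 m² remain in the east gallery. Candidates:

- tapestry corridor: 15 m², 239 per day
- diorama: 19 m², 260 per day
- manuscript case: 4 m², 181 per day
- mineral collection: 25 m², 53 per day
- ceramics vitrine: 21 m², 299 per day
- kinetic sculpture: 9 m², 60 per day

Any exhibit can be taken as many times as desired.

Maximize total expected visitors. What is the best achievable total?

1086

By expected visitors per m²: manuscript case 45.25, tapestry corridor 15.93, ceramics vitrine 14.24, diorama 13.68 lead.
The ratio ordering already packs tightly: 6×manuscript case, 24 m², 1086.
The spare 1 m² is too small for any remaining exhibit, and no exchange beats 1086.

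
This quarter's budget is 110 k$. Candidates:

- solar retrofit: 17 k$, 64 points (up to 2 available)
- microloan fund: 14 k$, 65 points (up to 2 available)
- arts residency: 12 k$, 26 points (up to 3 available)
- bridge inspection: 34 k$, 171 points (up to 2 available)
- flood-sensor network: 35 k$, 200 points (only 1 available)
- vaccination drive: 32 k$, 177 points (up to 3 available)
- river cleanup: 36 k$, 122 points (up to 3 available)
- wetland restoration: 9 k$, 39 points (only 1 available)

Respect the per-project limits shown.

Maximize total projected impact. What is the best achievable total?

Taking the top-ratio projects first gives flood-sensor network + 2×vaccination drive + wetland restoration for 593 (108 k$).
Replace flood-sensor network and wetland restoration with microloan fund + vaccination drive: the trade gains 3 net, giving 596 at 110 k$.

596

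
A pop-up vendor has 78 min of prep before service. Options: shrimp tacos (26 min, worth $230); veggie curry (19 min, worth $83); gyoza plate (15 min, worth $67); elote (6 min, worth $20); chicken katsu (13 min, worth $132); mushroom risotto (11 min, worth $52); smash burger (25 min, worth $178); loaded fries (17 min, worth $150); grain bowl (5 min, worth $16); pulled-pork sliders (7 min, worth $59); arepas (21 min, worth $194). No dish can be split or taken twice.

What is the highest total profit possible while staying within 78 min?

706

By profit per min: chicken katsu 10.15, arepas 9.24, shrimp tacos 8.85 lead.
The ratio ordering already packs tightly: shrimp tacos + chicken katsu + loaded fries + arepas, 77 min, 706.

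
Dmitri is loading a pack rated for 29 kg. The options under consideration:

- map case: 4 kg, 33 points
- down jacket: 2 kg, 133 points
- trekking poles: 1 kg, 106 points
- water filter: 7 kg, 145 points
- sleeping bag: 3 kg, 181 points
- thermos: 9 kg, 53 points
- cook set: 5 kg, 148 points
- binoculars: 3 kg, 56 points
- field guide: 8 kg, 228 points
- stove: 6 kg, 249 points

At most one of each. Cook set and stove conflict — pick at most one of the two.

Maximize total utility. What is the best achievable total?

1042

Density check — trekking poles 106.00, down jacket 66.50, sleeping bag 60.33 are the best per kg.
Down jacket + trekking poles + water filter + sleeping bag + field guide + stove uses 27 of the 29 kg and totals 1042.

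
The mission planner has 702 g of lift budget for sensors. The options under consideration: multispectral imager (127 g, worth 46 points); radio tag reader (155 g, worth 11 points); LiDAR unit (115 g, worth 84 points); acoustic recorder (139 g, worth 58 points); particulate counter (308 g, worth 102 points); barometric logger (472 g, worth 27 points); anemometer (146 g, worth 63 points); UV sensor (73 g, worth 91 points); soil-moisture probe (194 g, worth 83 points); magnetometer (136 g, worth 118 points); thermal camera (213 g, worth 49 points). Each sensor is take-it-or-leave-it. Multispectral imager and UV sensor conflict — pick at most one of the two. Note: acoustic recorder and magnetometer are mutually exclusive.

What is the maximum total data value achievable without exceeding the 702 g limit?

Taking LiDAR unit + anemometer + UV sensor + soil-moisture probe + magnetometer: 664 g used, 439 in data value.
Every other selection either busts 702 g or breaks a pairing rule or fails to beat 439.

439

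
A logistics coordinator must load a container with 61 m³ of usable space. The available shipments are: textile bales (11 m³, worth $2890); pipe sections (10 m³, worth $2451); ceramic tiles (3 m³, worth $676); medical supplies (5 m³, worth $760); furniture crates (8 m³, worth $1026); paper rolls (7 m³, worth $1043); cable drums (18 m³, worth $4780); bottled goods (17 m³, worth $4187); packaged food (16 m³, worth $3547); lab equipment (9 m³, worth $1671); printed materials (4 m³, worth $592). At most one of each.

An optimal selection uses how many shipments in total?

5

Best achievable revenue is 15068.
For example textile bales + pipe sections + medical supplies + cable drums + bottled goods achieves it, using 61 m³.
All optima have 5 shipments.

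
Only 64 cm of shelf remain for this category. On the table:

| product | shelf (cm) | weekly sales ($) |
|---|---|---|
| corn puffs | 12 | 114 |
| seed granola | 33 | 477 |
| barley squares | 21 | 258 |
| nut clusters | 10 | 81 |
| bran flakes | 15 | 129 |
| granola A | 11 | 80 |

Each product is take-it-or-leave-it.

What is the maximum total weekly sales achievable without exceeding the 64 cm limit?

816

Seed granola + barley squares + nut clusters uses 64 of the 64 cm and totals 816.
That's the maximum — no swap from here does better than 816.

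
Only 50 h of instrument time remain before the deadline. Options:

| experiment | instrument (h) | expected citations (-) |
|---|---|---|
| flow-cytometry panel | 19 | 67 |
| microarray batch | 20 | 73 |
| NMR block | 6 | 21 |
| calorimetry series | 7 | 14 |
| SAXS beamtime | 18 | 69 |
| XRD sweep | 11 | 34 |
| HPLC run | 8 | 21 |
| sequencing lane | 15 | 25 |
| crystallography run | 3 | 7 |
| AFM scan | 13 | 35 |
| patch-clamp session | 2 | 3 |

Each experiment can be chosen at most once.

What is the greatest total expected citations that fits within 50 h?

176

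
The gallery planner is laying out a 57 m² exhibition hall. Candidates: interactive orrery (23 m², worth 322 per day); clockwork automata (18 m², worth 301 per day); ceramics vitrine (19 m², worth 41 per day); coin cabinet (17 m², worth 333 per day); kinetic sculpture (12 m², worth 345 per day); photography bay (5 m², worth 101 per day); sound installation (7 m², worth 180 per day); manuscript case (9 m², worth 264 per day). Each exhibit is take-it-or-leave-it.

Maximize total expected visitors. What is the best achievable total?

Greedy by ratio would take coin cabinet + kinetic sculpture + photography bay + sound installation + manuscript case: 50 m² used, total 1223.
Replace photography bay and sound installation with clockwork automata: the trade gains 20 net, giving 1243 at 56 m².
Nothing else within 57 m² beats 1243.

1243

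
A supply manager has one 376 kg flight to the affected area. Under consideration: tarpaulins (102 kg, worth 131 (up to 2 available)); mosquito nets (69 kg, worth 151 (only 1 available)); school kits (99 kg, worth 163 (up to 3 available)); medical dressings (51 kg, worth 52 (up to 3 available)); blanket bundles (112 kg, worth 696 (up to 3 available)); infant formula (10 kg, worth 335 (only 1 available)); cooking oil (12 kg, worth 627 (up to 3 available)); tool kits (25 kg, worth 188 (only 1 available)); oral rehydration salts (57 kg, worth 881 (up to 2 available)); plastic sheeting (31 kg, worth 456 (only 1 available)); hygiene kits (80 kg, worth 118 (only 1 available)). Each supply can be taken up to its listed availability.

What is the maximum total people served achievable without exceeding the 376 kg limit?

5318

Taking blanket bundles + infant formula + 3×cooking oil + tool kits + 2×oral rehydration salts + plastic sheeting: 328 kg used, 5318 in people served.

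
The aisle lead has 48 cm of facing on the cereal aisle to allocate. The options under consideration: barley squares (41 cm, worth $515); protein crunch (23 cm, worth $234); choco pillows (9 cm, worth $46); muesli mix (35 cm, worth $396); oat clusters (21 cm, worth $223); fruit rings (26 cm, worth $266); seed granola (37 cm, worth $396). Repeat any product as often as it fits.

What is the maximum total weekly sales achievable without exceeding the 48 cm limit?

Ranking by ratio (weekly sales/cm): barley squares 12.56, muesli mix 11.31, seed granola 10.70.
The ratio ordering already packs tightly: barley squares, 41 cm, 515.
That's the maximum — no swap from here does better than 515.

515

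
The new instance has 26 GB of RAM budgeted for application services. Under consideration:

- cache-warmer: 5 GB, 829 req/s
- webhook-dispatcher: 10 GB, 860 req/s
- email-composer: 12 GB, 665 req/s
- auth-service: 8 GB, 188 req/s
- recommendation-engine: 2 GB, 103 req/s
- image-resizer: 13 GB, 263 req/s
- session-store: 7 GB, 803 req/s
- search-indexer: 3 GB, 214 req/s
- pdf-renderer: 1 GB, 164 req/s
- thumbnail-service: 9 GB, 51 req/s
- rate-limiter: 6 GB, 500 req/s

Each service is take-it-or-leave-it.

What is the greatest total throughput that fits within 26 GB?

2870

Density check — cache-warmer 165.80, pdf-renderer 164.00, session-store 114.71 are the best per GB.
Cache-warmer + webhook-dispatcher + session-store + search-indexer + pdf-renderer uses 26 of the 26 GB and totals 2870.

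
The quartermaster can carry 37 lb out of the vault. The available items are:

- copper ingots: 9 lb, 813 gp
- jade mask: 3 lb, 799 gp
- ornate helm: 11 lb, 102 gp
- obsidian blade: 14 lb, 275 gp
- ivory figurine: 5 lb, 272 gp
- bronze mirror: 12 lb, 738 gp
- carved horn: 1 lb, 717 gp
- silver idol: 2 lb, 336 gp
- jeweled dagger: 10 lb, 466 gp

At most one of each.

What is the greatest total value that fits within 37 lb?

3869

Ranking by ratio (value/lb): carved horn 717.00, jade mask 266.33, silver idol 168.00, copper ingots 90.33.
Greedy by ratio would take copper ingots + jade mask + ivory figurine + bronze mirror + carved horn + silver idol: 32 lb used, total 3675.
The 5 lb tied up in ivory figurine is better spent on jeweled dagger — total rises to 3869 (37 lb).
An exhaustive check of the 512 subsets confirms 3869.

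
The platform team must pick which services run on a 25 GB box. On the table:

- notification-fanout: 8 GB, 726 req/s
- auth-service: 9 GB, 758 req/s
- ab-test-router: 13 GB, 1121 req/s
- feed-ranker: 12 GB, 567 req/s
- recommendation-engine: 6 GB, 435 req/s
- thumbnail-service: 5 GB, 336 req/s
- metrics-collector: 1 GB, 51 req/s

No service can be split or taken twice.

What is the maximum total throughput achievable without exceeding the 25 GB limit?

1970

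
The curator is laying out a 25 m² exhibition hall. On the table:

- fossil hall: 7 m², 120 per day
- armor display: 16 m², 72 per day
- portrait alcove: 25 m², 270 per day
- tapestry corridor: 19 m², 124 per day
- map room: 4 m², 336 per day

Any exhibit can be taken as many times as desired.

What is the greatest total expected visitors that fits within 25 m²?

Taking 6×map room: 24 m² used, 2016 in expected visitors.

2016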